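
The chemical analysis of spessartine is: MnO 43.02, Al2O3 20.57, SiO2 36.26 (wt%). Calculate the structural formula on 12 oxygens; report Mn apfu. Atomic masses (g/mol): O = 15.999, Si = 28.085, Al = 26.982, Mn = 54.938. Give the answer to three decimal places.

3.009 Mn apfu

MnO (M=70.937): mol = 0.60645; Mn = 0.60645, O = 0.60645.
Al2O3 (M=101.961): mol = 0.20174; Al = 0.40348, O = 0.60522.
SiO2 (M=60.083): mol = 0.60350; Si = 0.60350, O = 1.20700.
ΣO = 2.41867; factor = 12/ΣO = 4.96140.
Mn apfu = 0.60645 × 4.96140 = 3.009.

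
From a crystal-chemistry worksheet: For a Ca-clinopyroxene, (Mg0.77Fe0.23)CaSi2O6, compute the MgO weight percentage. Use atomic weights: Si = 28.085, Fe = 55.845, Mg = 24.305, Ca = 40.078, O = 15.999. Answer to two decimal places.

M((Mg0.77Fe0.23)CaSi2O6) = 223.801 g/mol; M(MgO) = 40.304 g/mol.
Moles MgO per formula unit = 0.77 Mg ÷ 1 = 0.7700.
MgO fraction = (0.7700 × 40.304) / 223.801 = 31.034/223.801 = 0.1387.

13.87 wt%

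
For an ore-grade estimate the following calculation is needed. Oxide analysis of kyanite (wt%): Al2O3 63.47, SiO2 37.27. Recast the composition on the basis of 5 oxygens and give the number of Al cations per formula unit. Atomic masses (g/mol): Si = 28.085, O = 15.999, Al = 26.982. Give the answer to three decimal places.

2.003 Al apfu

Al2O3 (M=101.961): mol = 0.62249; Al = 1.24498, O = 1.86747.
SiO2 (M=60.083): mol = 0.62031; Si = 0.62031, O = 1.24062.
ΣO = 3.10809; factor = 5/ΣO = 1.60871.
Al apfu = 1.24498 × 1.60871 = 2.003.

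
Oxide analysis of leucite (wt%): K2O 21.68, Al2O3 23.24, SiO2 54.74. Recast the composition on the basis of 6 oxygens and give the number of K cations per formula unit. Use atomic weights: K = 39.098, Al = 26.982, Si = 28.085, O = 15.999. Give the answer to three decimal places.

21.68 wt% K2O ÷ 94.195 g/mol = 0.23016 mol, giving 0.46032 K and 0.23016 O.
23.24 wt% Al2O3 ÷ 101.961 g/mol = 0.22793 mol, giving 0.45586 Al and 0.68379 O.
54.74 wt% SiO2 ÷ 60.083 g/mol = 0.91107 mol, giving 0.91107 Si and 1.82214 O.
Oxygen sums to 2.73609; scaling by 6/2.73609 = 2.19291 puts the formula on 6 O.
K: 0.46032 × 2.19291 = 1.009 atoms per formula unit.

1.009 K apfu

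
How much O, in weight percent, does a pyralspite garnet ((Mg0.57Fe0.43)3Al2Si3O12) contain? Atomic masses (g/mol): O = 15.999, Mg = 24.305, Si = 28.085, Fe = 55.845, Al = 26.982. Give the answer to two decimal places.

Formula mass = 1.71·24.305 + 1.29·55.845 + 2·26.982 + 3·28.085 + 12·15.999 = 443.809 g/mol, of which 191.988 g is O.
So O makes up 191.988/443.809 = 0.4326 of the mass, i.e. 43.26%.

43.26 weight percent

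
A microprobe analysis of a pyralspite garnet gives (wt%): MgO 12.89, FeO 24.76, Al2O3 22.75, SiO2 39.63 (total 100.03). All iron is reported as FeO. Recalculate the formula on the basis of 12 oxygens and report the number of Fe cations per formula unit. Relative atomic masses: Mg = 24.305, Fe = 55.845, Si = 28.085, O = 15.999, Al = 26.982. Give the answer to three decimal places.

MgO: 12.89/40.304 = 0.31982 mol → 0.31982 mol Mg, 0.31982 mol O.
FeO: 24.76/71.844 = 0.34464 mol → 0.34464 mol Fe, 0.34464 mol O.
Al2O3: 22.75/101.961 = 0.22312 mol → 0.44624 mol Al, 0.66936 mol O.
SiO2: 39.63/60.083 = 0.65959 mol → 0.65959 mol Si, 1.31918 mol O.
Total oxygen = 2.65300 mol. Normalization factor = 12/2.65300 = 4.52318.
Fe per 12 O = 0.34464 × 4.52318 = 1.559.

1.559 Fe apfu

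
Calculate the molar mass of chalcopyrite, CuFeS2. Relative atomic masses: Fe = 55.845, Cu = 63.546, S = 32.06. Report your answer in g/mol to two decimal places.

183.51 g/mol

The formula mass is the sum 1(63.546) + 1(55.845) + 2(32.06).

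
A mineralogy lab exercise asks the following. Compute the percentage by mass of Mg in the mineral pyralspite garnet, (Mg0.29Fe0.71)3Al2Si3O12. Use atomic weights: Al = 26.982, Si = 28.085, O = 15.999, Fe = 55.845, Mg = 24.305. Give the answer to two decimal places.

Molar mass of (Mg0.29Fe0.71)3Al2Si3O12: 0.87*24.305 + 2.13*55.845 + 2*26.982 + 3*28.085 + 12*15.999 = 470.302 g/mol.
Mass of Mg per formula unit: 0.87 × 24.305 = 21.145 g.
Weight fraction Mg = 21.145 / 470.302 = 0.0450.

4.50 mass %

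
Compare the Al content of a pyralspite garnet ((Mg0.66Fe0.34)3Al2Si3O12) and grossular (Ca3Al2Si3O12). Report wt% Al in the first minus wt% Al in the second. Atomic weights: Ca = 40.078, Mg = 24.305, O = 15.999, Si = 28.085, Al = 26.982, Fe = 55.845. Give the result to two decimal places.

M((Mg0.66Fe0.34)3Al2Si3O12) = 435.293 g/mol, so wt% Al = 53.964/435.293 × 100 = 12.40%.
M(Ca3Al2Si3O12) = 450.441 g/mol, so wt% Al = 53.964/450.441 × 100 = 11.98%.
12.40 − 11.98 = 0.42 pp.

0.42 percentage points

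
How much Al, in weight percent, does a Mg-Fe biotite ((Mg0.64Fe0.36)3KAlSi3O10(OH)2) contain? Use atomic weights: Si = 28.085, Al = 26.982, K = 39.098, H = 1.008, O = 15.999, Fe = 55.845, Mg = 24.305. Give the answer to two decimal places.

Molar mass of (Mg0.64Fe0.36)3KAlSi3O10(OH)2: 1.92*24.305 + 1.08*55.845 + 1*39.098 + 1*26.982 + 3*28.085 + 12*15.999 + 2*1.008 = 451.317 g/mol.
Mass of Al per formula unit: 1 × 26.982 = 26.982 g.
Weight fraction Al = 26.982 / 451.317 = 0.0598.

5.98 weight percent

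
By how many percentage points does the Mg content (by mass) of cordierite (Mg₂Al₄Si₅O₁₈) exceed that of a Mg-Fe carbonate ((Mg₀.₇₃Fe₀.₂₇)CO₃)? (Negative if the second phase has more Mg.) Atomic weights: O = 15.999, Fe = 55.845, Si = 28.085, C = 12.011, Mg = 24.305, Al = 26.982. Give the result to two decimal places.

M(Mg₂Al₄Si₅O₁₈) = 584.945 g/mol, so wt% Mg = 48.610/584.945 × 100 = 8.31%.
M((Mg₀.₇₃Fe₀.₂₇)CO₃) = 92.829 g/mol, so wt% Mg = 17.743/92.829 × 100 = 19.11%.
8.31 − 19.11 = -10.80 pp.

-10.80 percentage points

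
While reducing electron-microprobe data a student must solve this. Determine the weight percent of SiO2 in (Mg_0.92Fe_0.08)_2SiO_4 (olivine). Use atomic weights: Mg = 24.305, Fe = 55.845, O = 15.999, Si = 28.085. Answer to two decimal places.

41.23 wt%

M((Mg_0.92Fe_0.08)_2SiO_4) = 145.737 g/mol; M(SiO2) = 60.083 g/mol.
Moles SiO2 per formula unit = 1 Si ÷ 1 = 1.0000.
SiO2 fraction = (1.0000 × 60.083) / 145.737 = 60.083/145.737 = 0.4123.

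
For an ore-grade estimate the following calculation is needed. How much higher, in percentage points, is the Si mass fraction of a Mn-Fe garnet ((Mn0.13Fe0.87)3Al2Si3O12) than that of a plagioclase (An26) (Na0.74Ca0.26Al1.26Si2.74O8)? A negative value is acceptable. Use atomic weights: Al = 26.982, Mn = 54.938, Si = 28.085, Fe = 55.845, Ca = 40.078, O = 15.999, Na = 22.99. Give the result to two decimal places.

-11.95 percentage points

M((Mn0.13Fe0.87)3Al2Si3O12) = 497.388 g/mol, so wt% Si = 84.255/497.388 × 100 = 16.94%.
M(Na0.74Ca0.26Al1.26Si2.74O8) = 266.375 g/mol, so wt% Si = 76.953/266.375 × 100 = 28.89%.
16.94 − 28.89 = -11.95 pp.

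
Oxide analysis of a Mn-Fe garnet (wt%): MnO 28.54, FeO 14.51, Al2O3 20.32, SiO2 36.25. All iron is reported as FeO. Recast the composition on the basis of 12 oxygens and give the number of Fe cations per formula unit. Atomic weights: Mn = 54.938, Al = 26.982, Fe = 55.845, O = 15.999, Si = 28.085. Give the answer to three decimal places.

1.006 Fe apfu

28.54 wt% MnO ÷ 70.937 g/mol = 0.40233 mol, giving 0.40233 Mn and 0.40233 O.
14.51 wt% FeO ÷ 71.844 g/mol = 0.20197 mol, giving 0.20197 Fe and 0.20197 O.
20.32 wt% Al2O3 ÷ 101.961 g/mol = 0.19929 mol, giving 0.39858 Al and 0.59787 O.
36.25 wt% SiO2 ÷ 60.083 g/mol = 0.60333 mol, giving 0.60333 Si and 1.20666 O.
Oxygen sums to 2.40883; scaling by 12/2.40883 = 4.98167 puts the formula on 12 O.
Fe: 0.20197 × 4.98167 = 1.006 atoms per formula unit.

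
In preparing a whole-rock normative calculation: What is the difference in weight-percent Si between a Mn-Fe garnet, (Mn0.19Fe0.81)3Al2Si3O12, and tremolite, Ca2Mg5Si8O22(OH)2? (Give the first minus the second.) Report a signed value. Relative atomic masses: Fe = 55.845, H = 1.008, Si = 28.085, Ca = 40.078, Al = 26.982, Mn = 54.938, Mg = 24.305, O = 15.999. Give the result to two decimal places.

-10.71 percentage points

First mineral: 84.255 g Si in 497.225 g formula = 16.95 wt% Si.
Second mineral: 224.680 g Si in 812.353 g formula = 27.66 wt% Si.
16.95% − 27.66% gives a difference of -10.71 percentage points.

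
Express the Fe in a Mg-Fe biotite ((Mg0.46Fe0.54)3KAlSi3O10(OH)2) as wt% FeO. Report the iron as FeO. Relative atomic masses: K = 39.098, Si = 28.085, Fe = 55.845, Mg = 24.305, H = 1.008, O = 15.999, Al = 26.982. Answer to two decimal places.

Formula mass = 468.349 g/mol.
1.62 Fe → 1.6200 mol FeO per formula unit; M(FeO) = 71.844, so FeO mass = 116.387 g.
116.387/468.349 × 100 = 24.85 wt%.

24.85 wt%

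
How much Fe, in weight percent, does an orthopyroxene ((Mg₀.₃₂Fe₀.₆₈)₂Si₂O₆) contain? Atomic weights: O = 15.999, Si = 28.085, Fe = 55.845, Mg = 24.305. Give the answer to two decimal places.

31.17 weight percent

Molar mass of (Mg₀.₃₂Fe₀.₆₈)₂Si₂O₆: 0.64×24.305 + 1.36×55.845 + 2×28.085 + 6×15.999 = 243.668 g/mol.
Mass of Fe per formula unit: 1.36 × 55.845 = 75.949 g.
Weight fraction Fe = 75.949 / 243.668 = 0.3117.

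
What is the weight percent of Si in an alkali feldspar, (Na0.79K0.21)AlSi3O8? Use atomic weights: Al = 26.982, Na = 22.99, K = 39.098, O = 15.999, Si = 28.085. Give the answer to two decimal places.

M((Na0.79K0.21)AlSi3O8) = 265.602 g/mol.
Si contributes 3 × 28.085 = 84.255 g per mole.
84.255/265.602 = 0.3172 → 31.72%.

31.72 mass %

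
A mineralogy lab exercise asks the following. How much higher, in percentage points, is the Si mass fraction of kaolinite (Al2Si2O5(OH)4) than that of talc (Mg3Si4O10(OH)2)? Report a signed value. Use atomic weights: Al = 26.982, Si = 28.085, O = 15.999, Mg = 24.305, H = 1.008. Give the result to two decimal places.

M(Al2Si2O5(OH)4) = 258.157 g/mol, so wt% Si = 56.170/258.157 × 100 = 21.76%.
M(Mg3Si4O10(OH)2) = 379.259 g/mol, so wt% Si = 112.340/379.259 × 100 = 29.62%.
21.76 − 29.62 = -7.86 pp.

-7.86 percentage points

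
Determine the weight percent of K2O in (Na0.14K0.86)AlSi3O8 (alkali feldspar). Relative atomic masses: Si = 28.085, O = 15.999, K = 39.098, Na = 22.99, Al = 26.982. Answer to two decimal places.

14.67 wt%

Formula mass = 276.072 g/mol.
0.86 K → 0.4300 mol K2O per formula unit; M(K2O) = 94.195, so K2O mass = 40.504 g.
40.504/276.072 × 100 = 14.67 wt%.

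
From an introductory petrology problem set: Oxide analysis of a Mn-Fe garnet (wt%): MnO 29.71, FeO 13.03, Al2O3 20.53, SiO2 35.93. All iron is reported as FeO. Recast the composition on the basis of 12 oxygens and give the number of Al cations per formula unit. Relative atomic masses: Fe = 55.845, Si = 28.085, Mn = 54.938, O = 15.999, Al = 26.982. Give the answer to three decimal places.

2.013 Al apfu

29.71 wt% MnO ÷ 70.937 g/mol = 0.41882 mol, giving 0.41882 Mn and 0.41882 O.
13.03 wt% FeO ÷ 71.844 g/mol = 0.18137 mol, giving 0.18137 Fe and 0.18137 O.
20.53 wt% Al2O3 ÷ 101.961 g/mol = 0.20135 mol, giving 0.40270 Al and 0.60405 O.
35.93 wt% SiO2 ÷ 60.083 g/mol = 0.59801 mol, giving 0.59801 Si and 1.19602 O.
Oxygen sums to 2.40026; scaling by 12/2.40026 = 4.99946 puts the formula on 12 O.
Al: 0.40270 × 4.99946 = 2.013 atoms per formula unit.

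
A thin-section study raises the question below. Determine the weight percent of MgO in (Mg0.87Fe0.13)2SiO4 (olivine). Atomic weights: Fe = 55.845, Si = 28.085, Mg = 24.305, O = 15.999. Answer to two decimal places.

47.10 wt%

M((Mg0.87Fe0.13)2SiO4) = 148.891 g/mol; M(MgO) = 40.304 g/mol.
Moles MgO per formula unit = 1.74 Mg ÷ 1 = 1.7400.
MgO fraction = (1.7400 × 40.304) / 148.891 = 70.129/148.891 = 0.4710.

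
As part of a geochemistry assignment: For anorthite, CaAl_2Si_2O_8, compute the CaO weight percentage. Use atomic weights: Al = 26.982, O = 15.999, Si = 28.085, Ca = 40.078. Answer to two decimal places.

20.16 wt%

Molar mass of CaAl_2Si_2O_8 = 1*40.078 + 2*26.982 + 2*28.085 + 8*15.999 = 278.204 g/mol.
Each formula unit contains 1 Ca, equivalent to 1/1 = 1.0000 mol CaO.
M(CaO) = 1×40.078 + 1×15.999 = 56.077 g/mol.
Mass of CaO per formula unit = 1.0000 × 56.077 = 56.077 g.
CaO wt% = 56.077 / 278.204 × 100 = 20.16%.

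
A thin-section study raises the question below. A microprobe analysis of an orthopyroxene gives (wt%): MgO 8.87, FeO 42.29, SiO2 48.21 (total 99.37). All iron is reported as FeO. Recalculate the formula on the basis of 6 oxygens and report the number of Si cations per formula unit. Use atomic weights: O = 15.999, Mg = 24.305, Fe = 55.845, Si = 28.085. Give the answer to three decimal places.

1.995 Si apfu

8.87 wt% MgO ÷ 40.304 g/mol = 0.22008 mol, giving 0.22008 Mg and 0.22008 O.
42.29 wt% FeO ÷ 71.844 g/mol = 0.58864 mol, giving 0.58864 Fe and 0.58864 O.
48.21 wt% SiO2 ÷ 60.083 g/mol = 0.80239 mol, giving 0.80239 Si and 1.60478 O.
Oxygen sums to 2.41350; scaling by 6/2.41350 = 2.48602 puts the formula on 6 O.
Si: 0.80239 × 2.48602 = 1.995 atoms per formula unit.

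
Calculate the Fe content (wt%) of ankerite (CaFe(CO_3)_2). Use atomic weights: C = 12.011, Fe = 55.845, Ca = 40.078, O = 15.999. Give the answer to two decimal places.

25.86 wt%

Molar mass of CaFe(CO_3)_2: 1*40.078 + 1*55.845 + 2*12.011 + 6*15.999 = 215.939 g/mol.
Mass of Fe per formula unit: 1 × 55.845 = 55.845 g.
Weight fraction Fe = 55.845 / 215.939 = 0.2586.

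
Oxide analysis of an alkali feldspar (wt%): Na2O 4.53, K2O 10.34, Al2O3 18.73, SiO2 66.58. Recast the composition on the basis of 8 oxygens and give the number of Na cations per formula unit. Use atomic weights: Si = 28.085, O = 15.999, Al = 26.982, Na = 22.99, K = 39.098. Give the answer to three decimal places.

0.396 Na apfu

Na2O: 4.53/61.979 = 0.07309 mol → 0.14618 mol Na, 0.07309 mol O.
K2O: 10.34/94.195 = 0.10977 mol → 0.21954 mol K, 0.10977 mol O.
Al2O3: 18.73/101.961 = 0.18370 mol → 0.36740 mol Al, 0.55110 mol O.
SiO2: 66.58/60.083 = 1.10813 mol → 1.10813 mol Si, 2.21626 mol O.
Total oxygen = 2.95022 mol. Normalization factor = 8/2.95022 = 2.71166.
Na per 8 O = 0.14618 × 2.71166 = 0.396.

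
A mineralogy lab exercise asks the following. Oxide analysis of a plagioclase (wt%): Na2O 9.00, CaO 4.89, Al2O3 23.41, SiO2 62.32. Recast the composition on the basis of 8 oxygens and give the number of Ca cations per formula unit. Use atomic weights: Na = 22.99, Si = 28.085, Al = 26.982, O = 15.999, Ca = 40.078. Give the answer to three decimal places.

0.233 Ca apfu

Na2O: 9.00/61.979 = 0.14521 mol → 0.29042 mol Na, 0.14521 mol O.
CaO: 4.89/56.077 = 0.08720 mol → 0.08720 mol Ca, 0.08720 mol O.
Al2O3: 23.41/101.961 = 0.22960 mol → 0.45920 mol Al, 0.68880 mol O.
SiO2: 62.32/60.083 = 1.03723 mol → 1.03723 mol Si, 2.07446 mol O.
Total oxygen = 2.99567 mol. Normalization factor = 8/2.99567 = 2.67052.
Ca per 8 O = 0.08720 × 2.67052 = 0.233.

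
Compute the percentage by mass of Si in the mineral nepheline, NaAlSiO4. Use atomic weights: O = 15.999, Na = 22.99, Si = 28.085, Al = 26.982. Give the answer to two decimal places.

Molar mass of NaAlSiO4: 1·22.99 + 1·26.982 + 1·28.085 + 4·15.999 = 142.053 g/mol.
Mass of Si per formula unit: 1 × 28.085 = 28.085 g.
Weight fraction Si = 28.085 / 142.053 = 0.1977.

19.77 wt%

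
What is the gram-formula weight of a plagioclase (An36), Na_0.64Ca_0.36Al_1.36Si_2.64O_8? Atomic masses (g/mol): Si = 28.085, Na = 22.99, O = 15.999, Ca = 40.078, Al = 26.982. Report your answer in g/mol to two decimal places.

M = 0.64×22.99 + 0.36×40.078 + 1.36×26.982 + 2.64×28.085 + 8×15.999

267.97 g/mol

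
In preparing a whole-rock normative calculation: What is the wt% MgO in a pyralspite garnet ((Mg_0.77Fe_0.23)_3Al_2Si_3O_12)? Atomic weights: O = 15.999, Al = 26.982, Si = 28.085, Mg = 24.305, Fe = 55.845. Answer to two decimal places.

21.91 wt%

Molar mass of (Mg_0.77Fe_0.23)_3Al_2Si_3O_12 = 2.31·24.305 + 0.69·55.845 + 2·26.982 + 3·28.085 + 12·15.999 = 424.885 g/mol.
Each formula unit contains 2.31 Mg, equivalent to 2.31/1 = 2.3100 mol MgO.
M(MgO) = 1×24.305 + 1×15.999 = 40.304 g/mol.
Mass of MgO per formula unit = 2.3100 × 40.304 = 93.102 g.
MgO wt% = 93.102 / 424.885 × 100 = 21.91%.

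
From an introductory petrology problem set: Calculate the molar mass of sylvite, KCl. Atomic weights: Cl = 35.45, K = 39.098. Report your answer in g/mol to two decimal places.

K: 1 × 39.098 = 39.0980
Cl: 1 × 35.45 = 35.4500
Summing the contributions gives the formula mass.

74.55 g/mol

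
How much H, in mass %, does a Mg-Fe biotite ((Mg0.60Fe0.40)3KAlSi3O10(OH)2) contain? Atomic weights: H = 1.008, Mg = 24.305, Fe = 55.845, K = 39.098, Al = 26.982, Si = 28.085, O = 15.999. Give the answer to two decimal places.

0.44 mass %

Formula mass = 1.80·24.305 + 1.20·55.845 + 1·39.098 + 1·26.982 + 3·28.085 + 12·15.999 + 2·1.008 = 455.102 g/mol, of which 2.016 g is H.
So H makes up 2.016/455.102 = 0.0044 of the mass, i.e. 0.44%.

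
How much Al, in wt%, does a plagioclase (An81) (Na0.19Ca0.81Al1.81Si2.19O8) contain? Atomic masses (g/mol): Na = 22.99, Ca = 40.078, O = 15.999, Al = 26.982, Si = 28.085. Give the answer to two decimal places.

17.75 wt%

Formula mass = 0.19*22.99 + 0.81*40.078 + 1.81*26.982 + 2.19*28.085 + 8*15.999 = 275.167 g/mol, of which 48.837 g is Al.
So Al makes up 48.837/275.167 = 0.1775 of the mass, i.e. 17.75%.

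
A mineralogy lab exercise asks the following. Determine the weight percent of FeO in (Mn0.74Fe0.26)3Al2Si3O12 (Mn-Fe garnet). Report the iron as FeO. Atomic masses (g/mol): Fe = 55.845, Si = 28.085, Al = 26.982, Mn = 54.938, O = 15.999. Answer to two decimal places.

M((Mn0.74Fe0.26)3Al2Si3O12) = 495.728 g/mol; M(FeO) = 71.844 g/mol.
Moles FeO per formula unit = 0.78 Fe ÷ 1 = 0.7800.
FeO fraction = (0.7800 × 71.844) / 495.728 = 56.038/495.728 = 0.1130.

11.30 wt%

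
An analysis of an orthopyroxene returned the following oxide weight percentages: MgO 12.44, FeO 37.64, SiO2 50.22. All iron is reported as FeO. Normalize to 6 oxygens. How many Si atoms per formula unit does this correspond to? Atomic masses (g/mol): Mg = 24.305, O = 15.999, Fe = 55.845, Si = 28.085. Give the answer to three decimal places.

2.003 Si apfu

MgO (M=40.304): mol = 0.30865; Mg = 0.30865, O = 0.30865.
FeO (M=71.844): mol = 0.52391; Fe = 0.52391, O = 0.52391.
SiO2 (M=60.083): mol = 0.83584; Si = 0.83584, O = 1.67168.
ΣO = 2.50424; factor = 6/ΣO = 2.39594.
Si apfu = 0.83584 × 2.39594 = 2.003.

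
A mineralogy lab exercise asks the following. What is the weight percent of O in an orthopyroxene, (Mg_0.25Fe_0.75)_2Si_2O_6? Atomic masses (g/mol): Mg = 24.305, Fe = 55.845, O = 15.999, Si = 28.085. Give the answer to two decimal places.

Formula mass = 0.50*24.305 + 1.50*55.845 + 2*28.085 + 6*15.999 = 248.084 g/mol, of which 95.994 g is O.
So O makes up 95.994/248.084 = 0.3869 of the mass, i.e. 38.69%.

38.69 weight percent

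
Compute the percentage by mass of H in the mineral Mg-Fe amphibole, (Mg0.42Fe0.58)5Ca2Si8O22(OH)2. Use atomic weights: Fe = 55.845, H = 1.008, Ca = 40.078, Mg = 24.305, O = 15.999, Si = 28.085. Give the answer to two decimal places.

M((Mg0.42Fe0.58)5Ca2Si8O22(OH)2) = 903.819 g/mol.
H contributes 2 × 1.008 = 2.016 g per mole.
2.016/903.819 = 0.0022 → 0.22%.

0.22 mass %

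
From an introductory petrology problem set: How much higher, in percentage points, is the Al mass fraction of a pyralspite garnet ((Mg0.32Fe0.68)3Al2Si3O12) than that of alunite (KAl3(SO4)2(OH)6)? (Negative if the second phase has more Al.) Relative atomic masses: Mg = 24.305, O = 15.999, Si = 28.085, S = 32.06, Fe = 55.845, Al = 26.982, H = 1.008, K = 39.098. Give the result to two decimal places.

First mineral: 53.964 g Al in 467.464 g formula = 11.54 wt% Al.
Second mineral: 80.946 g Al in 414.198 g formula = 19.54 wt% Al.
11.54% − 19.54% gives a difference of -8.00 percentage points.

-8.00 percentage points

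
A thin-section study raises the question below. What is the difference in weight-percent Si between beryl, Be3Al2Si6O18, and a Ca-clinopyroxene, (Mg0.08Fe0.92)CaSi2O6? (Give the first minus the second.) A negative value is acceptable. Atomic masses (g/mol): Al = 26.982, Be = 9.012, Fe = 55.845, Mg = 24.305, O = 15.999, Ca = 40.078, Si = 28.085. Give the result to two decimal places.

Si in Be3Al2Si6O18: molar mass 537.492 g/mol; 6×28.085 = 168.510 g → 31.35 wt%.
Si in (Mg0.08Fe0.92)CaSi2O6: molar mass 245.564 g/mol; 2×28.085 = 56.170 g → 22.87 wt%.
Difference = 31.35 − 22.87 = 8.48 percentage points.

8.48 percentage points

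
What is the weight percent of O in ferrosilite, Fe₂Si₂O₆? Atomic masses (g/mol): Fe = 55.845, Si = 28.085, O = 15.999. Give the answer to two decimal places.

M(Fe₂Si₂O₆) = 263.854 g/mol.
O contributes 6 × 15.999 = 95.994 g per mole.
95.994/263.854 = 0.3638 → 36.38%.

36.38 mass %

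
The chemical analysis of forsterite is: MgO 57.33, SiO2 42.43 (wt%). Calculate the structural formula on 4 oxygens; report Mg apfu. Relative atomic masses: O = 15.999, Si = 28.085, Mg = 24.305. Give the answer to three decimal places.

2.007 Mg apfu

57.33 wt% MgO ÷ 40.304 g/mol = 1.42244 mol, giving 1.42244 Mg and 1.42244 O.
42.43 wt% SiO2 ÷ 60.083 g/mol = 0.70619 mol, giving 0.70619 Si and 1.41238 O.
Oxygen sums to 2.83482; scaling by 4/2.83482 = 1.41102 puts the formula on 4 O.
Mg: 1.42244 × 1.41102 = 2.007 atoms per formula unit.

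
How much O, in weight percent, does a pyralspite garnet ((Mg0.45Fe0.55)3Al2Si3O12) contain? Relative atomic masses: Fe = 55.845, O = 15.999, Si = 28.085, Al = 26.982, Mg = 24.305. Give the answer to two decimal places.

Molar mass of (Mg0.45Fe0.55)3Al2Si3O12: 1.35·24.305 + 1.65·55.845 + 2·26.982 + 3·28.085 + 12·15.999 = 455.163 g/mol.
Mass of O per formula unit: 12 × 15.999 = 191.988 g.
Weight fraction O = 191.988 / 455.163 = 0.4218.

42.18 weight percent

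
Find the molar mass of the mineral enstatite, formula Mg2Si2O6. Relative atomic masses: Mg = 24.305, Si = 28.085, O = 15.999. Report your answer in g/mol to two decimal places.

200.77 g/mol

The formula mass is the sum 2×24.305 + 2×28.085 + 6×15.999.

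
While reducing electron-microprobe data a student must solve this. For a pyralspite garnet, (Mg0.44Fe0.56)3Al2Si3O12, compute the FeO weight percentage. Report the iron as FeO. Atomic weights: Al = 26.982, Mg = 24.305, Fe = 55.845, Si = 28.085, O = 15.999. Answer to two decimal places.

Molar mass of (Mg0.44Fe0.56)3Al2Si3O12 = 1.32×24.305 + 1.68×55.845 + 2×26.982 + 3×28.085 + 12×15.999 = 456.109 g/mol.
Each formula unit contains 1.68 Fe, equivalent to 1.68/1 = 1.6800 mol FeO.
M(FeO) = 1×55.845 + 1×15.999 = 71.844 g/mol.
Mass of FeO per formula unit = 1.6800 × 71.844 = 120.698 g.
FeO wt% = 120.698 / 456.109 × 100 = 26.46%.

26.46 wt%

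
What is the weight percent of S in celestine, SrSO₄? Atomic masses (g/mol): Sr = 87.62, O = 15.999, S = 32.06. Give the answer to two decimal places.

17.45 mass %

Molar mass of SrSO₄: 1·87.62 + 1·32.06 + 4·15.999 = 183.676 g/mol.
Mass of S per formula unit: 1 × 32.06 = 32.060 g.
Weight fraction S = 32.060 / 183.676 = 0.1745.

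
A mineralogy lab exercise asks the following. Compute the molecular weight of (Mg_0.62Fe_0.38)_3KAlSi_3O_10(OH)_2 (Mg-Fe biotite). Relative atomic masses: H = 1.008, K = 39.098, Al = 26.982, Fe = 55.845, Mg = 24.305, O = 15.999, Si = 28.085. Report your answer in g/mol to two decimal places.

453.21 g/mol

The formula mass is the sum 1.86*24.305 + 1.14*55.845 + 1*39.098 + 1*26.982 + 3*28.085 + 12*15.999 + 2*1.008.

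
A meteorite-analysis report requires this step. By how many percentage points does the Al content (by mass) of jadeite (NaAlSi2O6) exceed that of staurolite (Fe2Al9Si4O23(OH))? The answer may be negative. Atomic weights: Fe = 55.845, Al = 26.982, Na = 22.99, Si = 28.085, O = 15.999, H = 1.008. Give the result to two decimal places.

M(NaAlSi2O6) = 202.136 g/mol, so wt% Al = 26.982/202.136 × 100 = 13.35%.
M(Fe2Al9Si4O23(OH)) = 851.852 g/mol, so wt% Al = 242.838/851.852 × 100 = 28.51%.
13.35 − 28.51 = -15.16 pp.

-15.16 percentage points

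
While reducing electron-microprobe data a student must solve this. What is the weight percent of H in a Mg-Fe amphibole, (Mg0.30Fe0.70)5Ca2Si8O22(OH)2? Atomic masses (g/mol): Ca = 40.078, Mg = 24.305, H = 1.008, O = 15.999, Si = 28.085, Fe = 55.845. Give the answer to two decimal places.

Molar mass of (Mg0.30Fe0.70)5Ca2Si8O22(OH)2: 1.50*24.305 + 3.50*55.845 + 2*40.078 + 8*28.085 + 24*15.999 + 2*1.008 = 922.743 g/mol.
Mass of H per formula unit: 2 × 1.008 = 2.016 g.
Weight fraction H = 2.016 / 922.743 = 0.0022.

0.22 mass %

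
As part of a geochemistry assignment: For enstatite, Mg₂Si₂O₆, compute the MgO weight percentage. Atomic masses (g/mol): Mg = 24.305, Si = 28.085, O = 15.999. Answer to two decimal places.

Molar mass of Mg₂Si₂O₆ = 2*24.305 + 2*28.085 + 6*15.999 = 200.774 g/mol.
Each formula unit contains 2 Mg, equivalent to 2/1 = 2.0000 mol MgO.
M(MgO) = 1×24.305 + 1×15.999 = 40.304 g/mol.
Mass of MgO per formula unit = 2.0000 × 40.304 = 80.608 g.
MgO wt% = 80.608 / 200.774 × 100 = 40.15%.

40.15 wt%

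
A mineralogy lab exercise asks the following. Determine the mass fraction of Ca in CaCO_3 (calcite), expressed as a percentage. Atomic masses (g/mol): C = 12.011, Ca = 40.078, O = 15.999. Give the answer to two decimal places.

Formula mass = 1·40.078 + 1·12.011 + 3·15.999 = 100.086 g/mol, of which 40.078 g is Ca.
So Ca makes up 40.078/100.086 = 0.4004 of the mass, i.e. 40.04%.

40.04 wt%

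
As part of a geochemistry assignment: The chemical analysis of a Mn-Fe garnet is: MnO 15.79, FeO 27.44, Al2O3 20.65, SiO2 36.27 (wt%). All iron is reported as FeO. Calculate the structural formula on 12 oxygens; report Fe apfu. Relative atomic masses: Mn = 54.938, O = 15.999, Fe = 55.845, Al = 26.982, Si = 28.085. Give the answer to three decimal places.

15.79 wt% MnO ÷ 70.937 g/mol = 0.22259 mol, giving 0.22259 Mn and 0.22259 O.
27.44 wt% FeO ÷ 71.844 g/mol = 0.38194 mol, giving 0.38194 Fe and 0.38194 O.
20.65 wt% Al2O3 ÷ 101.961 g/mol = 0.20253 mol, giving 0.40506 Al and 0.60759 O.
36.27 wt% SiO2 ÷ 60.083 g/mol = 0.60366 mol, giving 0.60366 Si and 1.20732 O.
Oxygen sums to 2.41944; scaling by 12/2.41944 = 4.95983 puts the formula on 12 O.
Fe: 0.38194 × 4.95983 = 1.894 atoms per formula unit.

1.894 Fe apfu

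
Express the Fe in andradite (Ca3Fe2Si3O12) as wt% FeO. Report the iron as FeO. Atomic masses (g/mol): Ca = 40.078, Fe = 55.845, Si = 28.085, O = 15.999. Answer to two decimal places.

28.28 wt%

M(Ca3Fe2Si3O12) = 508.167 g/mol; M(FeO) = 71.844 g/mol.
Moles FeO per formula unit = 2 Fe ÷ 1 = 2.0000.
FeO fraction = (2.0000 × 71.844) / 508.167 = 143.688/508.167 = 0.2828.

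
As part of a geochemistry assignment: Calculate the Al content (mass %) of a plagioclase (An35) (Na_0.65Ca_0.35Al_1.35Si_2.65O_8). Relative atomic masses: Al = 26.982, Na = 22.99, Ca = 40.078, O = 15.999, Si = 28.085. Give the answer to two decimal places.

Formula mass = 0.65×22.99 + 0.35×40.078 + 1.35×26.982 + 2.65×28.085 + 8×15.999 = 267.814 g/mol, of which 36.426 g is Al.
So Al makes up 36.426/267.814 = 0.1360 of the mass, i.e. 13.60%.

13.60 mass %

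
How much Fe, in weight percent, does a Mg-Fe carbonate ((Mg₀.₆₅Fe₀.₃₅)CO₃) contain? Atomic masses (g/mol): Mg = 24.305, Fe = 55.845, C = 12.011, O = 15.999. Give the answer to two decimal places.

Formula mass = 0.65·24.305 + 0.35·55.845 + 1·12.011 + 3·15.999 = 95.352 g/mol, of which 19.546 g is Fe.
So Fe makes up 19.546/95.352 = 0.2050 of the mass, i.e. 20.50%.

20.50 weight percent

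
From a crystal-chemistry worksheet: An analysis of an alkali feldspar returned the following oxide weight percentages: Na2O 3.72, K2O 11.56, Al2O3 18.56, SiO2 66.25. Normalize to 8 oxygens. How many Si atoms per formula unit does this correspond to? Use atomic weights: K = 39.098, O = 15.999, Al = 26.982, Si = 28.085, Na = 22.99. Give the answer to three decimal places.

3.006 Si apfu

Na2O (M=61.979): mol = 0.06002; Na = 0.12004, O = 0.06002.
K2O (M=94.195): mol = 0.12272; K = 0.24544, O = 0.12272.
Al2O3 (M=101.961): mol = 0.18203; Al = 0.36406, O = 0.54609.
SiO2 (M=60.083): mol = 1.10264; Si = 1.10264, O = 2.20528.
ΣO = 2.93411; factor = 8/ΣO = 2.72655.
Si apfu = 1.10264 × 2.72655 = 3.006.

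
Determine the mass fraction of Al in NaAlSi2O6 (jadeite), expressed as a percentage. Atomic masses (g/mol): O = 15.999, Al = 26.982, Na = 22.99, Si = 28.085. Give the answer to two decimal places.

M(NaAlSi2O6) = 202.136 g/mol.
Al contributes 1 × 26.982 = 26.982 g per mole.
26.982/202.136 = 0.1335 → 13.35%.

13.35 weight percent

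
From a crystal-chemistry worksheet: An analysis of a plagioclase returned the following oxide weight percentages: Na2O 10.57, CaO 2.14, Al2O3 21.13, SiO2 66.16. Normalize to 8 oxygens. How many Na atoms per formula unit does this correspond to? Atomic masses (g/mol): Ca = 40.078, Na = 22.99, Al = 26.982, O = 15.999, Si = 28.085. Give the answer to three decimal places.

0.900 Na apfu

Na2O (M=61.979): mol = 0.17054; Na = 0.34108, O = 0.17054.
CaO (M=56.077): mol = 0.03816; Ca = 0.03816, O = 0.03816.
Al2O3 (M=101.961): mol = 0.20724; Al = 0.41448, O = 0.62172.
SiO2 (M=60.083): mol = 1.10114; Si = 1.10114, O = 2.20228.
ΣO = 3.03270; factor = 8/ΣO = 2.63791.
Na apfu = 0.34108 × 2.63791 = 0.900.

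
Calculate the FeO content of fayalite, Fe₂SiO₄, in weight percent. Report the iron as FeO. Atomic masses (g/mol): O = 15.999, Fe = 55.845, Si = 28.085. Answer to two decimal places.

70.51 wt%

Molar mass of Fe₂SiO₄ = 2×55.845 + 1×28.085 + 4×15.999 = 203.771 g/mol.
Each formula unit contains 2 Fe, equivalent to 2/1 = 2.0000 mol FeO.
M(FeO) = 1×55.845 + 1×15.999 = 71.844 g/mol.
Mass of FeO per formula unit = 2.0000 × 71.844 = 143.688 g.
FeO wt% = 143.688 / 203.771 × 100 = 70.51%.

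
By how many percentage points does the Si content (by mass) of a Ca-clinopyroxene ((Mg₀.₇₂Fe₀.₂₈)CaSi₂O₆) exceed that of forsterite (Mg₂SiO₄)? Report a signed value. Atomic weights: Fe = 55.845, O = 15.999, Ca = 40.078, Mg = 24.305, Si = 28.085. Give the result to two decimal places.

M((Mg₀.₇₂Fe₀.₂₈)CaSi₂O₆) = 225.378 g/mol, so wt% Si = 56.170/225.378 × 100 = 24.92%.
M(Mg₂SiO₄) = 140.691 g/mol, so wt% Si = 28.085/140.691 × 100 = 19.96%.
24.92 − 19.96 = 4.96 pp.

4.96 percentage points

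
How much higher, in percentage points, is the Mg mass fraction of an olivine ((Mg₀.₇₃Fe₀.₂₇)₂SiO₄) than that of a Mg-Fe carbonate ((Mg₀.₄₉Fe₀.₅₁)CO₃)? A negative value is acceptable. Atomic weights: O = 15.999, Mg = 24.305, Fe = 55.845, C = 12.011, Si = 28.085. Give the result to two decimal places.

10.64 percentage points

First mineral: 35.485 g Mg in 157.723 g formula = 22.50 wt% Mg.
Second mineral: 11.909 g Mg in 100.398 g formula = 11.86 wt% Mg.
22.50% − 11.86% gives a difference of 10.64 percentage points.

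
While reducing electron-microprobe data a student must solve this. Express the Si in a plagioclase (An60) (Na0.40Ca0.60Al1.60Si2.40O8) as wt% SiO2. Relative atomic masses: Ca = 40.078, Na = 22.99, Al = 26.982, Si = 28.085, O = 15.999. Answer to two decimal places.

Formula mass = 271.810 g/mol.
2.40 Si → 2.4000 mol SiO2 per formula unit; M(SiO2) = 60.083, so SiO2 mass = 144.199 g.
144.199/271.810 × 100 = 53.05 wt%.

53.05 wt%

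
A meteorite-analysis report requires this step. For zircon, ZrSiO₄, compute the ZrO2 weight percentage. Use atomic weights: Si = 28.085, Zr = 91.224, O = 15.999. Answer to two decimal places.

Formula mass = 183.305 g/mol.
1 Zr → 1.0000 mol ZrO2 per formula unit; M(ZrO2) = 123.222, so ZrO2 mass = 123.222 g.
123.222/183.305 × 100 = 67.22 wt%.

67.22 wt%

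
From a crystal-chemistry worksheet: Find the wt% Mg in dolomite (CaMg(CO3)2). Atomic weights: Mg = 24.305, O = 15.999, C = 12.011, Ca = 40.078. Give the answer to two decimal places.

M(CaMg(CO3)2) = 184.399 g/mol.
Mg contributes 1 × 24.305 = 24.305 g per mole.
24.305/184.399 = 0.1318 → 13.18%.

13.18 mass %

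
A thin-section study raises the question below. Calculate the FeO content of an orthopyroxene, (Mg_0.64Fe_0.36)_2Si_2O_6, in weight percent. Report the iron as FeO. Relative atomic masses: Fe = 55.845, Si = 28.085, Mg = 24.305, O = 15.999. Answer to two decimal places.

M((Mg_0.64Fe_0.36)_2Si_2O_6) = 223.483 g/mol; M(FeO) = 71.844 g/mol.
Moles FeO per formula unit = 0.72 Fe ÷ 1 = 0.7200.
FeO fraction = (0.7200 × 71.844) / 223.483 = 51.728/223.483 = 0.2315.

23.15 wt%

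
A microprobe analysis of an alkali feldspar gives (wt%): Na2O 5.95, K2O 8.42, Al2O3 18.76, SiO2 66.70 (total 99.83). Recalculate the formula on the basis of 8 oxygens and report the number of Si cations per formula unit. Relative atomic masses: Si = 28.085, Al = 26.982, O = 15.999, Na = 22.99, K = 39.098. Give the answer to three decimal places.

Na2O: 5.95/61.979 = 0.09600 mol → 0.19200 mol Na, 0.09600 mol O.
K2O: 8.42/94.195 = 0.08939 mol → 0.17878 mol K, 0.08939 mol O.
Al2O3: 18.76/101.961 = 0.18399 mol → 0.36798 mol Al, 0.55197 mol O.
SiO2: 66.70/60.083 = 1.11013 mol → 1.11013 mol Si, 2.22026 mol O.
Total oxygen = 2.95762 mol. Normalization factor = 8/2.95762 = 2.70488.
Si per 8 O = 1.11013 × 2.70488 = 3.003.

3.003 Si apfu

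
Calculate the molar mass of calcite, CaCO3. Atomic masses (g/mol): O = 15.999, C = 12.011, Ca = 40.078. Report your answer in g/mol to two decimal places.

The formula mass is the sum 1(40.078) + 1(12.011) + 3(15.999).

100.09 g/mol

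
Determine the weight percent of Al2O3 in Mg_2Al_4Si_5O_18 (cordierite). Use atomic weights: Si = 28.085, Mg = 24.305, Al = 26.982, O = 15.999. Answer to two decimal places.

34.86 wt%

Molar mass of Mg_2Al_4Si_5O_18 = 2×24.305 + 4×26.982 + 5×28.085 + 18×15.999 = 584.945 g/mol.
Each formula unit contains 4 Al, equivalent to 4/2 = 2.0000 mol Al2O3.
M(Al2O3) = 2×26.982 + 3×15.999 = 101.961 g/mol.
Mass of Al2O3 per formula unit = 2.0000 × 101.961 = 203.922 g.
Al2O3 wt% = 203.922 / 584.945 × 100 = 34.86%.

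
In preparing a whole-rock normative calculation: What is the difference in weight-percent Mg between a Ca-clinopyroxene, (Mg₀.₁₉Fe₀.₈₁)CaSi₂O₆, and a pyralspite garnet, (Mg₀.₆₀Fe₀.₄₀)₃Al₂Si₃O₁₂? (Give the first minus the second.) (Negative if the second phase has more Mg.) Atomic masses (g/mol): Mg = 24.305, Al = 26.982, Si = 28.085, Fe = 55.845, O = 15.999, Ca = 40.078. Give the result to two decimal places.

-8.01 percentage points

Mg in (Mg₀.₁₉Fe₀.₈₁)CaSi₂O₆: molar mass 242.094 g/mol; 0.19×24.305 = 4.618 g → 1.91 wt%.
Mg in (Mg₀.₆₀Fe₀.₄₀)₃Al₂Si₃O₁₂: molar mass 440.970 g/mol; 1.80×24.305 = 43.749 g → 9.92 wt%.
Difference = 1.91 − 9.92 = -8.01 percentage points.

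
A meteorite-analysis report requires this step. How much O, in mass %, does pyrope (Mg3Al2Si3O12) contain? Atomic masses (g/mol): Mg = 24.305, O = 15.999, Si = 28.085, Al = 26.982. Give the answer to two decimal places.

M(Mg3Al2Si3O12) = 403.122 g/mol.
O contributes 12 × 15.999 = 191.988 g per mole.
191.988/403.122 = 0.4763 → 47.63%.

47.63 mass %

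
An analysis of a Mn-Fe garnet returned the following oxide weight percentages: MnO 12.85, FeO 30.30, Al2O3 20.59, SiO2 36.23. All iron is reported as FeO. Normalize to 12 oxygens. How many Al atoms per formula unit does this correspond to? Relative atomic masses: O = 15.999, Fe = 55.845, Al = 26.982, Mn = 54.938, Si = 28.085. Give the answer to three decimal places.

2.007 Al apfu

12.85 wt% MnO ÷ 70.937 g/mol = 0.18115 mol, giving 0.18115 Mn and 0.18115 O.
30.30 wt% FeO ÷ 71.844 g/mol = 0.42175 mol, giving 0.42175 Fe and 0.42175 O.
20.59 wt% Al2O3 ÷ 101.961 g/mol = 0.20194 mol, giving 0.40388 Al and 0.60582 O.
36.23 wt% SiO2 ÷ 60.083 g/mol = 0.60300 mol, giving 0.60300 Si and 1.20600 O.
Oxygen sums to 2.41472; scaling by 12/2.41472 = 4.96952 puts the formula on 12 O.
Al: 0.40388 × 4.96952 = 2.007 atoms per formula unit.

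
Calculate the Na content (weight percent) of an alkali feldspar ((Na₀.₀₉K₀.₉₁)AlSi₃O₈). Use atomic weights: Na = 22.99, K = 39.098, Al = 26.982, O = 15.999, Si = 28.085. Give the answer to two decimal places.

0.75 weight percent

M((Na₀.₀₉K₀.₉₁)AlSi₃O₈) = 276.877 g/mol.
Na contributes 0.09 × 22.99 = 2.069 g per mole.
2.069/276.877 = 0.0075 → 0.75%.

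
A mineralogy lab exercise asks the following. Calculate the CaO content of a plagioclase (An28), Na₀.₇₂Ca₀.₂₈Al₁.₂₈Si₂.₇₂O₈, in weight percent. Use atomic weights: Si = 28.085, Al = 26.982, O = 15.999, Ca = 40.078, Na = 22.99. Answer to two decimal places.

5.89 wt%

Formula mass = 266.695 g/mol.
0.28 Ca → 0.2800 mol CaO per formula unit; M(CaO) = 56.077, so CaO mass = 15.702 g.
15.702/266.695 × 100 = 5.89 wt%.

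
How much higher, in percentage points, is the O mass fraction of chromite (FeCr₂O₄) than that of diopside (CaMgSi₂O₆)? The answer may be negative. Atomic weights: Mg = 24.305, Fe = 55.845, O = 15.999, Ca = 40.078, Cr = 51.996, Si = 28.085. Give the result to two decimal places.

First mineral: 63.996 g O in 223.833 g formula = 28.59 wt% O.
Second mineral: 95.994 g O in 216.547 g formula = 44.33 wt% O.
28.59% − 44.33% gives a difference of -15.74 percentage points.

-15.74 percentage points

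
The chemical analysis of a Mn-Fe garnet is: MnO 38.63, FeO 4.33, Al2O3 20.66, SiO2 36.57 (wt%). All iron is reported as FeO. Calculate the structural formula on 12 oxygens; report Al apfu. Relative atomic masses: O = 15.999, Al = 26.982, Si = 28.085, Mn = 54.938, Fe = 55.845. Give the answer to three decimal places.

MnO (M=70.937): mol = 0.54457; Mn = 0.54457, O = 0.54457.
FeO (M=71.844): mol = 0.06027; Fe = 0.06027, O = 0.06027.
Al2O3 (M=101.961): mol = 0.20263; Al = 0.40526, O = 0.60789.
SiO2 (M=60.083): mol = 0.60866; Si = 0.60866, O = 1.21732.
ΣO = 2.43005; factor = 12/ΣO = 4.93817.
Al apfu = 0.40526 × 4.93817 = 2.001.

2.001 Al apfu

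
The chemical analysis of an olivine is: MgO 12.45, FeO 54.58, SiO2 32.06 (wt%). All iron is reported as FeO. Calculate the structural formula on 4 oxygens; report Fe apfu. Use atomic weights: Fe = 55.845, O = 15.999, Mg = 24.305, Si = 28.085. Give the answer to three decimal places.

1.423 Fe apfu

MgO (M=40.304): mol = 0.30890; Mg = 0.30890, O = 0.30890.
FeO (M=71.844): mol = 0.75970; Fe = 0.75970, O = 0.75970.
SiO2 (M=60.083): mol = 0.53360; Si = 0.53360, O = 1.06720.
ΣO = 2.13580; factor = 4/ΣO = 1.87283.
Fe apfu = 0.75970 × 1.87283 = 1.423.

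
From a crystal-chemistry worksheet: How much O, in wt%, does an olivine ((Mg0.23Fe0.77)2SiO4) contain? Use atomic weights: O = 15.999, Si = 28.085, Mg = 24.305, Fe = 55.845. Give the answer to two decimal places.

33.81 wt%

M((Mg0.23Fe0.77)2SiO4) = 189.263 g/mol.
O contributes 4 × 15.999 = 63.996 g per mole.
63.996/189.263 = 0.3381 → 33.81%.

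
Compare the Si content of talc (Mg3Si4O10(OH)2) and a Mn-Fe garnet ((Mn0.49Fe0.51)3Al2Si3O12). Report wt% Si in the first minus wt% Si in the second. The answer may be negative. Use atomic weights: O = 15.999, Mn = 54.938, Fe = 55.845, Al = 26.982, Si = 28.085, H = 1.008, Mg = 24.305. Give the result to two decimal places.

12.65 percentage points

First mineral: 112.340 g Si in 379.259 g formula = 29.62 wt% Si.
Second mineral: 84.255 g Si in 496.409 g formula = 16.97 wt% Si.
29.62% − 16.97% gives a difference of 12.65 percentage points.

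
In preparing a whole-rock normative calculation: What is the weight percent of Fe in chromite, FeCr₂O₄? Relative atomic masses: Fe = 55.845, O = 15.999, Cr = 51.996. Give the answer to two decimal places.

24.95 mass %

Formula mass = 1*55.845 + 2*51.996 + 4*15.999 = 223.833 g/mol, of which 55.845 g is Fe.
So Fe makes up 55.845/223.833 = 0.2495 of the mass, i.e. 24.95%.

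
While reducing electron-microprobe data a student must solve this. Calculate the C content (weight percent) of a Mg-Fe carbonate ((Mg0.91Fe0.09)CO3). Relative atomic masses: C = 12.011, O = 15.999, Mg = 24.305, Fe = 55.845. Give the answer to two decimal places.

13.78 weight percent

Molar mass of (Mg0.91Fe0.09)CO3: 0.91·24.305 + 0.09·55.845 + 1·12.011 + 3·15.999 = 87.152 g/mol.
Mass of C per formula unit: 1 × 12.011 = 12.011 g.
Weight fraction C = 12.011 / 87.152 = 0.1378.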